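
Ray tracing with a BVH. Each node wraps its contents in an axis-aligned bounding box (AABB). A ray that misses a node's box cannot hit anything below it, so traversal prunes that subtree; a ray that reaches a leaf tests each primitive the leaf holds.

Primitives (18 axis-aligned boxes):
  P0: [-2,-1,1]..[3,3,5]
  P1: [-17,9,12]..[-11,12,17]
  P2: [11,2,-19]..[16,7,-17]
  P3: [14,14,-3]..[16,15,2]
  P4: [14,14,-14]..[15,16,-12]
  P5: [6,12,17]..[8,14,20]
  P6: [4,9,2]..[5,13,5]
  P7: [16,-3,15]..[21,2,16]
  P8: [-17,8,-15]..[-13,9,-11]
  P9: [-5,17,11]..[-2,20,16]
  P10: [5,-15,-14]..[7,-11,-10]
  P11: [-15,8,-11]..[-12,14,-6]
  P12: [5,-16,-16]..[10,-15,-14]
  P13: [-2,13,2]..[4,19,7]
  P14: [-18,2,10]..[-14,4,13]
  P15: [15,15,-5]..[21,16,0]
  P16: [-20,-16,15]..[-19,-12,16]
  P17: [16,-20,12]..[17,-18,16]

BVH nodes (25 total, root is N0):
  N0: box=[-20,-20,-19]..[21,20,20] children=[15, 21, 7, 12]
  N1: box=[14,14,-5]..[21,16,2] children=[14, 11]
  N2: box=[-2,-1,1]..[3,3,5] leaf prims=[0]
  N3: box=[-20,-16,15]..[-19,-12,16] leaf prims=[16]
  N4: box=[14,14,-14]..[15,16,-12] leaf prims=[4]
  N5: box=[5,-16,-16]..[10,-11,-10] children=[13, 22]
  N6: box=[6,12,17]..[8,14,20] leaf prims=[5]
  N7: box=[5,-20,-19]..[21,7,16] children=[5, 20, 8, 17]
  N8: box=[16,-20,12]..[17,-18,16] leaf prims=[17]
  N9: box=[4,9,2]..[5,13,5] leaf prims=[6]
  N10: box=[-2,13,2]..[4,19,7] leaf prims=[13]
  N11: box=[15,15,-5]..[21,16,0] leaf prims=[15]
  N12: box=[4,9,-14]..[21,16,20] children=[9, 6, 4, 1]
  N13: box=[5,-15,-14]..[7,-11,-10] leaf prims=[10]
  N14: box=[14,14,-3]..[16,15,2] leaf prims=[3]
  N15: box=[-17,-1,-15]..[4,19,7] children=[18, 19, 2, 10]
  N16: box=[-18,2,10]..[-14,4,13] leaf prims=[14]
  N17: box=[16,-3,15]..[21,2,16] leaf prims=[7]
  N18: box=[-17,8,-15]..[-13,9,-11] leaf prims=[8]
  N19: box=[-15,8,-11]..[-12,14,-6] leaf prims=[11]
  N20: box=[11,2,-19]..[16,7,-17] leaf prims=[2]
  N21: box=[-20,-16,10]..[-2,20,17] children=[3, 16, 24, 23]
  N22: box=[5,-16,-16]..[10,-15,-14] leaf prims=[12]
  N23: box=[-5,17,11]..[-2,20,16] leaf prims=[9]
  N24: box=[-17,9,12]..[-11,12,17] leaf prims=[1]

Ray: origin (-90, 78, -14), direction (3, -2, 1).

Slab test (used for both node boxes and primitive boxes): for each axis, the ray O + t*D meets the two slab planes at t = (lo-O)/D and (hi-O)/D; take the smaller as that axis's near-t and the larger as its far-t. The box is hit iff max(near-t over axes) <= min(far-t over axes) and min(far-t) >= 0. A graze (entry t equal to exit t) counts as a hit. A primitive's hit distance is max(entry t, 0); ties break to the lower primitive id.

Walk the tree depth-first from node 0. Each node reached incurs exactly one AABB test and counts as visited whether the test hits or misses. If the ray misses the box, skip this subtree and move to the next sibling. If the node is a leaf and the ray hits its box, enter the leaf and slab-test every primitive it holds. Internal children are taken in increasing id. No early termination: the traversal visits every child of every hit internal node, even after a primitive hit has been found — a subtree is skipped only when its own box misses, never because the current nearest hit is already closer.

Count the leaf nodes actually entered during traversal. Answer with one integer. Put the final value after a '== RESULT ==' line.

Traverse from the root:
N0 x:[70/3,37] y:[29,49] z:[-5,34] -> hit [29,34], descend [7, 12, 15, 21]
  N7 x:[95/3,37] y:[71/2,49] z:[-5,30] -> miss, prune
  N12 x:[94/3,37] y:[31,69/2] z:[0,34] -> hit [94/3,34], descend [1, 4, 6, 9]
    N1 x:[104/3,37] y:[31,32] z:[9,16] -> miss, prune
    N4 x:[104/3,35] y:[31,32] z:[0,2] -> miss, prune
    N6 x:[32,98/3] y:[32,33] z:[31,34] -> hit [32,98/3] leaf, test {P5@t=32}
    N9 x:[94/3,95/3] y:[65/2,69/2] z:[16,19] -> miss, prune
  N15 x:[73/3,94/3] y:[59/2,79/2] z:[-1,21] -> miss, prune
  N21 x:[70/3,88/3] y:[29,47] z:[24,31] -> hit [29,88/3], descend [3, 16, 23, 24]
    N3 x:[70/3,71/3] y:[45,47] z:[29,30] -> miss, prune
    N16 x:[24,76/3] y:[37,38] z:[24,27] -> miss, prune
    N23 x:[85/3,88/3] y:[29,61/2] z:[25,30] -> hit [29,88/3] leaf, test {P9@t=29}
    N24 x:[73/3,79/3] y:[33,69/2] z:[26,31] -> miss, prune

order=[0, 7, 12, 1, 4, 6, 9, 15, 21, 3, 16, 23, 24]  |boxes|=13  |leaves|=2  hit=P9

== RESULT ==
2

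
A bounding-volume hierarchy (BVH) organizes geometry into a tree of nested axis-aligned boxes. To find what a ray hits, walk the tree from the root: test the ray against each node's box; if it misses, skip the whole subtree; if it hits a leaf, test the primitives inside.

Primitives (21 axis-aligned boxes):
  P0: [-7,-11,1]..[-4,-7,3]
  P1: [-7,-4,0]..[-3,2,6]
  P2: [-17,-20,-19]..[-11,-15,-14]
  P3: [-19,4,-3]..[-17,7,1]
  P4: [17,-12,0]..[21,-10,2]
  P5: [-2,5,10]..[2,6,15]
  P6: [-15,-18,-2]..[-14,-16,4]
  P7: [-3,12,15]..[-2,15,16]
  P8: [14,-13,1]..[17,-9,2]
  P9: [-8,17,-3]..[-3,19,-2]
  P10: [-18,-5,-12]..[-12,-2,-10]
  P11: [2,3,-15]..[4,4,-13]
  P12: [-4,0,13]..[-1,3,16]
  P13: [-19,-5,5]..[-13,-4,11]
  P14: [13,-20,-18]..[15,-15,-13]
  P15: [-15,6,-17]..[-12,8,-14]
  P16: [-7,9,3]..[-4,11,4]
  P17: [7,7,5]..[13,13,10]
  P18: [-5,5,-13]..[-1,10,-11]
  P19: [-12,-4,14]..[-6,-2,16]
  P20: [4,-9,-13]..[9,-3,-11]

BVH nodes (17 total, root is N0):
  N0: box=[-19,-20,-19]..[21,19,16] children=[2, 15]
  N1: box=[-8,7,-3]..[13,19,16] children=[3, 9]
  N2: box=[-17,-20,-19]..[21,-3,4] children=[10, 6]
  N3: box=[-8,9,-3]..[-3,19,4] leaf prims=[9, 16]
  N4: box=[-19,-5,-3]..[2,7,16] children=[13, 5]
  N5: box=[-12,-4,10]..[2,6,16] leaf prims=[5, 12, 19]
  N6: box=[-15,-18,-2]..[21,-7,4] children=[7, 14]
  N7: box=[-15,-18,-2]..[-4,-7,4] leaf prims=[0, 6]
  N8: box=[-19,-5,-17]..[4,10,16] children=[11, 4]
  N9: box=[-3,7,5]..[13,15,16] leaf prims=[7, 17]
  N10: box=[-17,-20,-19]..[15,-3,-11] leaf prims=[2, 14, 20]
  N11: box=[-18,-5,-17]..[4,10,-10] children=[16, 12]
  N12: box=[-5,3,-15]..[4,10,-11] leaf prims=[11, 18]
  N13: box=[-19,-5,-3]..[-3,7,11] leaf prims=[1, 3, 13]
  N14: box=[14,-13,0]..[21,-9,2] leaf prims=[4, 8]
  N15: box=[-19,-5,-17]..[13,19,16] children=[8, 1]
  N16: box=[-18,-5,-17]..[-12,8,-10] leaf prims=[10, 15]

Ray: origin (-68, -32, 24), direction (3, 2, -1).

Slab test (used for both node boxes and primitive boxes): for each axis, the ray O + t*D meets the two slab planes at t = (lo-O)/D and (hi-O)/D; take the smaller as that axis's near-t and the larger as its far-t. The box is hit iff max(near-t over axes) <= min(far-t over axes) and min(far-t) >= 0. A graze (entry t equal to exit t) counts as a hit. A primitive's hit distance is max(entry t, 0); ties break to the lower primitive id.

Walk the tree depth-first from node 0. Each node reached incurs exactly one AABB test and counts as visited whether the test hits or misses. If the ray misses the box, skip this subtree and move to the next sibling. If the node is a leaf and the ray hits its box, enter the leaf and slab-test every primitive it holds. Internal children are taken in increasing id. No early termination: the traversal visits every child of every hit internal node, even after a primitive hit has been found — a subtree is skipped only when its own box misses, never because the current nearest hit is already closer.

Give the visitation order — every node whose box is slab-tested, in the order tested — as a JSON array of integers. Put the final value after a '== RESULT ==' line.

Walk:
N0 x:[49/3,89/3] y:[6,51/2] z:[8,43] -> hit [49/3,51/2], descend [2, 15]
  N2 x:[17,89/3] y:[6,29/2] z:[20,43] -> miss, prune
  N15 x:[49/3,27] y:[27/2,51/2] z:[8,41] -> hit [49/3,51/2], descend [1, 8]
    N1 x:[20,27] y:[39/2,51/2] z:[8,27] -> hit [20,51/2], descend [3, 9]
      N3 x:[20,65/3] y:[41/2,51/2] z:[20,27] -> hit [41/2,65/3] leaf, test {P9(miss), P16@t=41/2}
      N9 x:[65/3,27] y:[39/2,47/2] z:[8,19] -> miss, prune
    N8 x:[49/3,24] y:[27/2,21] z:[8,41] -> hit [49/3,21], descend [4, 11]
      N4 x:[49/3,70/3] y:[27/2,39/2] z:[8,27] -> hit [49/3,39/2], descend [5, 13]
        N5 x:[56/3,70/3] y:[14,19] z:[8,14] -> miss, prune
        N13 x:[49/3,65/3] y:[27/2,39/2] z:[13,27] -> hit [49/3,39/2] leaf, test {P1(miss), P3(miss), P13(miss)}
      N11 x:[50/3,24] y:[27/2,21] z:[34,41] -> miss, prune

order=[0, 2, 15, 1, 3, 9, 8, 4, 5, 13, 11]  |boxes|=11  |leaves|=2  hit=P16

== RESULT ==
[0, 2, 15, 1, 3, 9, 8, 4, 5, 13, 11]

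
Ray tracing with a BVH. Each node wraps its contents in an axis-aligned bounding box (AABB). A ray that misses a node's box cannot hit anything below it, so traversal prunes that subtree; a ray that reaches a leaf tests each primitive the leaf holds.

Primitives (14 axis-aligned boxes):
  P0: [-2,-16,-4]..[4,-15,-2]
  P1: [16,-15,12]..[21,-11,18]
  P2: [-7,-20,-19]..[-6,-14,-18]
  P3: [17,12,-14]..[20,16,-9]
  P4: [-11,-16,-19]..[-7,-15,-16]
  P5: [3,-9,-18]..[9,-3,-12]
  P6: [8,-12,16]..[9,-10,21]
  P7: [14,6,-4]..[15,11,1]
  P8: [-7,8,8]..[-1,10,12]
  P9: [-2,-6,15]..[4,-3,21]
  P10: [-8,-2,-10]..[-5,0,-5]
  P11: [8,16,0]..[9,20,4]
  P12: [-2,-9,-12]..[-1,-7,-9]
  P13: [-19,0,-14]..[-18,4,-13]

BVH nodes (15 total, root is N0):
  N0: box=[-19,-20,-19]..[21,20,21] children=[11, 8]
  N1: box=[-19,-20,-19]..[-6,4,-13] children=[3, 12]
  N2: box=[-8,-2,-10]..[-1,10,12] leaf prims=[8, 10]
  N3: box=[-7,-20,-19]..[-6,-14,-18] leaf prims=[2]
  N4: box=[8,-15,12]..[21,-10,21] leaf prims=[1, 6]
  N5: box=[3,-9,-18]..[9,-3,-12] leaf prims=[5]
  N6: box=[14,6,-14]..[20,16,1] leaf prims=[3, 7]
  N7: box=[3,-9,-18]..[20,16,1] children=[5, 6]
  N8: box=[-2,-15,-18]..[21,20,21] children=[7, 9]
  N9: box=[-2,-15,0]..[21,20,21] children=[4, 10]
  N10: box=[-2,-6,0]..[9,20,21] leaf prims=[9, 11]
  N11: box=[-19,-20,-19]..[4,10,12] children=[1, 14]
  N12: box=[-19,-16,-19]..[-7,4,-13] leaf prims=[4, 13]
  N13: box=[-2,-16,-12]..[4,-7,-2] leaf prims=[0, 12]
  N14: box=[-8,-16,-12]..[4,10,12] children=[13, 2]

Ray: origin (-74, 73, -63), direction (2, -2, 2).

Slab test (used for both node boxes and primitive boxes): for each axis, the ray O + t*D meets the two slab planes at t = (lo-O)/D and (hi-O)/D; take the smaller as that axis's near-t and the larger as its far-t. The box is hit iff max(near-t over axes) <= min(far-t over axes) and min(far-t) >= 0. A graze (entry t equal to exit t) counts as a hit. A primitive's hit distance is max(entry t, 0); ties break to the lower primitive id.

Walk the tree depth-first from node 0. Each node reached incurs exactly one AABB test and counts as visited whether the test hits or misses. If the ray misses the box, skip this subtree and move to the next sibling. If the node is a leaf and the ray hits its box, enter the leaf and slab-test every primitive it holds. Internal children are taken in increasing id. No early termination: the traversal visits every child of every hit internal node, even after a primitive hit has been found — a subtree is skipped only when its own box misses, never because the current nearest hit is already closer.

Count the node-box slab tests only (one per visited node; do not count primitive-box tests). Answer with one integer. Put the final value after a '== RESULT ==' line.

Traverse from the root:
N0 x:[55/2,95/2] y:[53/2,93/2] z:[22,42] -> hit [55/2,42], descend [8, 11]
  N8 x:[36,95/2] y:[53/2,44] z:[45/2,42] -> hit [36,42], descend [7, 9]
    N7 x:[77/2,47] y:[57/2,41] z:[45/2,32] -> miss, prune
    N9 x:[36,95/2] y:[53/2,44] z:[63/2,42] -> hit [36,42], descend [4, 10]
      N4 x:[41,95/2] y:[83/2,44] z:[75/2,42] -> hit [83/2,42] leaf, test {P1(miss), P6@t=83/2}
      N10 x:[36,83/2] y:[53/2,79/2] z:[63/2,42] -> hit [36,79/2] leaf, test {P9@t=39, P11(miss)}
  N11 x:[55/2,39] y:[63/2,93/2] z:[22,75/2] -> hit [63/2,75/2], descend [1, 14]
    N1 x:[55/2,34] y:[69/2,93/2] z:[22,25] -> miss, prune
    N14 x:[33,39] y:[63/2,89/2] z:[51/2,75/2] -> hit [33,75/2], descend [2, 13]
      N2 x:[33,73/2] y:[63/2,75/2] z:[53/2,75/2] -> hit [33,73/2] leaf, test {P8(miss), P10(miss)}
      N13 x:[36,39] y:[40,89/2] z:[51/2,61/2] -> miss, prune

11 AABB tests over nodes [0, 8, 7, 9, 4, 10, 11, 1, 14, 2, 13]; 3 leaves entered; closest P9.

== RESULT ==
11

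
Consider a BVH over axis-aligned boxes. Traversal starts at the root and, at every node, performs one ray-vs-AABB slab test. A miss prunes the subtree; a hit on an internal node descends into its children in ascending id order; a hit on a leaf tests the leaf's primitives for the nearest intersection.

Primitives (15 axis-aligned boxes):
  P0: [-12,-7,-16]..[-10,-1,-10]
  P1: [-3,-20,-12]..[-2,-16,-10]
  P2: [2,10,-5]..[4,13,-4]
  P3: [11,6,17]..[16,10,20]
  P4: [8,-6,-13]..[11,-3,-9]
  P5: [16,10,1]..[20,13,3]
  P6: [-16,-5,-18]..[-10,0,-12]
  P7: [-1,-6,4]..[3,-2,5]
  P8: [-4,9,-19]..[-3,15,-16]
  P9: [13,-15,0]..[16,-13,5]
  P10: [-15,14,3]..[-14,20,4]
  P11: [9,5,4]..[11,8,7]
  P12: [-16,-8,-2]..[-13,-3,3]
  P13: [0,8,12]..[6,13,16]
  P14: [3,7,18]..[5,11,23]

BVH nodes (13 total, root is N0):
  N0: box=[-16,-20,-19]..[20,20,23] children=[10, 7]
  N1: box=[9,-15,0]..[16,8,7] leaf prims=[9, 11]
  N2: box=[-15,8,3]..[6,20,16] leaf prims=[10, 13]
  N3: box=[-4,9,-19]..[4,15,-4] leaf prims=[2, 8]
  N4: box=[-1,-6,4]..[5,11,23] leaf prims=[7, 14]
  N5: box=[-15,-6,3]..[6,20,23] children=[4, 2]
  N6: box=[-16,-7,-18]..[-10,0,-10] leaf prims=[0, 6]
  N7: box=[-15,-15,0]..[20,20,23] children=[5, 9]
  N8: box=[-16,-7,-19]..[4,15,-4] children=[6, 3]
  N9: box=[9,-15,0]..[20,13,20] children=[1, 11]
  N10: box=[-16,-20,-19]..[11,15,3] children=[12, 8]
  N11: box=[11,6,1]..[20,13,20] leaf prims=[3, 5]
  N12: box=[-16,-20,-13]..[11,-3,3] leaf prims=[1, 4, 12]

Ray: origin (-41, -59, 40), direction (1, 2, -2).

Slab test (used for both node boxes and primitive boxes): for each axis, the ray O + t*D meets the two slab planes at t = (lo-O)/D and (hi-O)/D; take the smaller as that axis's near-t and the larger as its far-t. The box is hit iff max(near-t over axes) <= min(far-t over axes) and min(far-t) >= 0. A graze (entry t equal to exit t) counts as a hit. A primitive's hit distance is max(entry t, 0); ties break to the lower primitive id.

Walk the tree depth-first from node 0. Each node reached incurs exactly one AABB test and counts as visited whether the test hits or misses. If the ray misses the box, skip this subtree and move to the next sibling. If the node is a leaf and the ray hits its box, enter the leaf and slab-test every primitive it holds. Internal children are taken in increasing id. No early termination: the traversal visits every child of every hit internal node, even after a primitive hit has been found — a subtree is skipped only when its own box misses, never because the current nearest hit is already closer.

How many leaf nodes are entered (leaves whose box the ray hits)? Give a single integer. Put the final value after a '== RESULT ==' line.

Traverse from the root:
N0 x:[25,61] y:[39/2,79/2] z:[17/2,59/2] -> hit [25,59/2], descend [7, 10]
  N7 x:[26,61] y:[22,79/2] z:[17/2,20] -> miss, prune
  N10 x:[25,52] y:[39/2,37] z:[37/2,59/2] -> hit [25,59/2], descend [8, 12]
    N8 x:[25,45] y:[26,37] z:[22,59/2] -> hit [26,59/2], descend [3, 6]
      N3 x:[37,45] y:[34,37] z:[22,59/2] -> miss, prune
      N6 x:[25,31] y:[26,59/2] z:[25,29] -> hit [26,29] leaf, test {P0(miss), P6@t=27}
    N12 x:[25,52] y:[39/2,28] z:[37/2,53/2] -> hit [25,53/2] leaf, test {P1(miss), P4(miss), P12(miss)}

order=[0, 7, 10, 8, 3, 6, 12]  |boxes|=7  |leaves|=2  hit=P6

== RESULT ==
2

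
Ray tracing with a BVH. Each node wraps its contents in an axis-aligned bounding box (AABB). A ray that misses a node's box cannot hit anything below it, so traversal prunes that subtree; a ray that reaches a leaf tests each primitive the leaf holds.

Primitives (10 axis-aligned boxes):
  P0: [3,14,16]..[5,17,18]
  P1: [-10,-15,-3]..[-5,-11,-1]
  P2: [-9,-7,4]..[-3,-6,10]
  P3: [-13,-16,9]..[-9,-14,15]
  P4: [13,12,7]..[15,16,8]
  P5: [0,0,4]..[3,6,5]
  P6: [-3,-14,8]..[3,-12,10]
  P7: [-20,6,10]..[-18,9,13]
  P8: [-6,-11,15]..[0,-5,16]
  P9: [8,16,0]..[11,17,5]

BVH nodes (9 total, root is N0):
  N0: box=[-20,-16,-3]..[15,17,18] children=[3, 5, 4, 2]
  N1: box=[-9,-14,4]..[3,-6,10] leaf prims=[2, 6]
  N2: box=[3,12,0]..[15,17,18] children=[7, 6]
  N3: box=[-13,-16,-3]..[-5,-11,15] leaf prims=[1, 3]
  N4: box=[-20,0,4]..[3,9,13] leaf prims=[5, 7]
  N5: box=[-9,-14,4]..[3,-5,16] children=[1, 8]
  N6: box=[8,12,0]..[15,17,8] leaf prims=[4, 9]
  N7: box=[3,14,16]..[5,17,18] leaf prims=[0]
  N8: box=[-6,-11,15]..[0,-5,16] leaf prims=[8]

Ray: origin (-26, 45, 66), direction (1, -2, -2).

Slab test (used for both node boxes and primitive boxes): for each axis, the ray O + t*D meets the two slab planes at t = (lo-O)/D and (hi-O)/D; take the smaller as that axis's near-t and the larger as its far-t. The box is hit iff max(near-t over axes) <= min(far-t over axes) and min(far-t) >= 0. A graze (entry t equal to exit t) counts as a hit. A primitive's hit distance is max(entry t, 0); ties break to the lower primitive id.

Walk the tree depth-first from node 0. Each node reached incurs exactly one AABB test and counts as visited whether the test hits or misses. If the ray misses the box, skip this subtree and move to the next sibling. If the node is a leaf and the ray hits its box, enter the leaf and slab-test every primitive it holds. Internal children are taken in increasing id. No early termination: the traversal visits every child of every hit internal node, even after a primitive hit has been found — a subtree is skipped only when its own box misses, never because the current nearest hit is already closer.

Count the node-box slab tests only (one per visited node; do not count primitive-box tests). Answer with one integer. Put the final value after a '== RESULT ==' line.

Trace the traversal:
N0 x:[6,41] y:[14,61/2] z:[24,69/2] -> hit [24,61/2], descend [2, 3, 4, 5]
  N2 x:[29,41] y:[14,33/2] z:[24,33] -> miss, prune
  N3 x:[13,21] y:[28,61/2] z:[51/2,69/2] -> miss, prune
  N4 x:[6,29] y:[18,45/2] z:[53/2,31] -> miss, prune
  N5 x:[17,29] y:[25,59/2] z:[25,31] -> hit [25,29], descend [1, 8]
    N1 x:[17,29] y:[51/2,59/2] z:[28,31] -> hit [28,29] leaf, test {P2(miss), P6@t=57/2}
    N8 x:[20,26] y:[25,28] z:[25,51/2] -> hit [25,51/2] leaf, test {P8@t=25}

order=[0, 2, 3, 4, 5, 1, 8]  |boxes|=7  |leaves|=2  hit=P8

== RESULT ==
7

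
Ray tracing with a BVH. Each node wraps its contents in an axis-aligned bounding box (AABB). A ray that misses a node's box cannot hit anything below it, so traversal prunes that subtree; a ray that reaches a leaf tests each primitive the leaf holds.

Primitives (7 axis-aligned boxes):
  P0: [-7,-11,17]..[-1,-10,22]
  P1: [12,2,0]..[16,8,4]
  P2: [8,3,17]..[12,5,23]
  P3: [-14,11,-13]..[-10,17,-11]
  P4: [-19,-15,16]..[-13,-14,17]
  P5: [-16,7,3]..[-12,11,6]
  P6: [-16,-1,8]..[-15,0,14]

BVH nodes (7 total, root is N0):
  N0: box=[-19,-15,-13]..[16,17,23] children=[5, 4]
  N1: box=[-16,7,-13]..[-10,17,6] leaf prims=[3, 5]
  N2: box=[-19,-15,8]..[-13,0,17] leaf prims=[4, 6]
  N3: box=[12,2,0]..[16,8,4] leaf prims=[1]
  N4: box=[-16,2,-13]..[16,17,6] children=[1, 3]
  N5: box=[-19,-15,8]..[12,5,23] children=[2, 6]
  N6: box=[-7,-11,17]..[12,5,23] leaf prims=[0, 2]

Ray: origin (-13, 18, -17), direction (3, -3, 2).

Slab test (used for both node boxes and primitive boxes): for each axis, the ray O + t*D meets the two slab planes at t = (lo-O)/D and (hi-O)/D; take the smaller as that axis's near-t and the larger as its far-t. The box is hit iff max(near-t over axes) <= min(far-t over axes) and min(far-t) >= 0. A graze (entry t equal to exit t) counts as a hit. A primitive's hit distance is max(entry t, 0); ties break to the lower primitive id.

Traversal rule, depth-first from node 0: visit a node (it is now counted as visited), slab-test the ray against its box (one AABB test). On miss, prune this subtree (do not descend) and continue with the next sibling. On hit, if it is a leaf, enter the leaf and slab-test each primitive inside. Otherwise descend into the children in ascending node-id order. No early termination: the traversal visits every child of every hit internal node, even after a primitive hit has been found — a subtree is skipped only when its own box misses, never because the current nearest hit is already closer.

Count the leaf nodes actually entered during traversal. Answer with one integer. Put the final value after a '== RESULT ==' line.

Walk:
N0 x:[-2,29/3] y:[1/3,11] z:[2,20] -> hit [2,29/3], descend [4, 5]
  N4 x:[-1,29/3] y:[1/3,16/3] z:[2,23/2] -> hit [2,16/3], descend [1, 3]
    N1 x:[-1,1] y:[1/3,11/3] z:[2,23/2] -> miss, prune
    N3 x:[25/3,29/3] y:[10/3,16/3] z:[17/2,21/2] -> miss, prune
  N5 x:[-2,25/3] y:[13/3,11] z:[25/2,20] -> miss, prune

Summary -> nodes [0, 4, 1, 3, 5]; box-tests=5; leaf-entries=0; first=miss

== RESULT ==
0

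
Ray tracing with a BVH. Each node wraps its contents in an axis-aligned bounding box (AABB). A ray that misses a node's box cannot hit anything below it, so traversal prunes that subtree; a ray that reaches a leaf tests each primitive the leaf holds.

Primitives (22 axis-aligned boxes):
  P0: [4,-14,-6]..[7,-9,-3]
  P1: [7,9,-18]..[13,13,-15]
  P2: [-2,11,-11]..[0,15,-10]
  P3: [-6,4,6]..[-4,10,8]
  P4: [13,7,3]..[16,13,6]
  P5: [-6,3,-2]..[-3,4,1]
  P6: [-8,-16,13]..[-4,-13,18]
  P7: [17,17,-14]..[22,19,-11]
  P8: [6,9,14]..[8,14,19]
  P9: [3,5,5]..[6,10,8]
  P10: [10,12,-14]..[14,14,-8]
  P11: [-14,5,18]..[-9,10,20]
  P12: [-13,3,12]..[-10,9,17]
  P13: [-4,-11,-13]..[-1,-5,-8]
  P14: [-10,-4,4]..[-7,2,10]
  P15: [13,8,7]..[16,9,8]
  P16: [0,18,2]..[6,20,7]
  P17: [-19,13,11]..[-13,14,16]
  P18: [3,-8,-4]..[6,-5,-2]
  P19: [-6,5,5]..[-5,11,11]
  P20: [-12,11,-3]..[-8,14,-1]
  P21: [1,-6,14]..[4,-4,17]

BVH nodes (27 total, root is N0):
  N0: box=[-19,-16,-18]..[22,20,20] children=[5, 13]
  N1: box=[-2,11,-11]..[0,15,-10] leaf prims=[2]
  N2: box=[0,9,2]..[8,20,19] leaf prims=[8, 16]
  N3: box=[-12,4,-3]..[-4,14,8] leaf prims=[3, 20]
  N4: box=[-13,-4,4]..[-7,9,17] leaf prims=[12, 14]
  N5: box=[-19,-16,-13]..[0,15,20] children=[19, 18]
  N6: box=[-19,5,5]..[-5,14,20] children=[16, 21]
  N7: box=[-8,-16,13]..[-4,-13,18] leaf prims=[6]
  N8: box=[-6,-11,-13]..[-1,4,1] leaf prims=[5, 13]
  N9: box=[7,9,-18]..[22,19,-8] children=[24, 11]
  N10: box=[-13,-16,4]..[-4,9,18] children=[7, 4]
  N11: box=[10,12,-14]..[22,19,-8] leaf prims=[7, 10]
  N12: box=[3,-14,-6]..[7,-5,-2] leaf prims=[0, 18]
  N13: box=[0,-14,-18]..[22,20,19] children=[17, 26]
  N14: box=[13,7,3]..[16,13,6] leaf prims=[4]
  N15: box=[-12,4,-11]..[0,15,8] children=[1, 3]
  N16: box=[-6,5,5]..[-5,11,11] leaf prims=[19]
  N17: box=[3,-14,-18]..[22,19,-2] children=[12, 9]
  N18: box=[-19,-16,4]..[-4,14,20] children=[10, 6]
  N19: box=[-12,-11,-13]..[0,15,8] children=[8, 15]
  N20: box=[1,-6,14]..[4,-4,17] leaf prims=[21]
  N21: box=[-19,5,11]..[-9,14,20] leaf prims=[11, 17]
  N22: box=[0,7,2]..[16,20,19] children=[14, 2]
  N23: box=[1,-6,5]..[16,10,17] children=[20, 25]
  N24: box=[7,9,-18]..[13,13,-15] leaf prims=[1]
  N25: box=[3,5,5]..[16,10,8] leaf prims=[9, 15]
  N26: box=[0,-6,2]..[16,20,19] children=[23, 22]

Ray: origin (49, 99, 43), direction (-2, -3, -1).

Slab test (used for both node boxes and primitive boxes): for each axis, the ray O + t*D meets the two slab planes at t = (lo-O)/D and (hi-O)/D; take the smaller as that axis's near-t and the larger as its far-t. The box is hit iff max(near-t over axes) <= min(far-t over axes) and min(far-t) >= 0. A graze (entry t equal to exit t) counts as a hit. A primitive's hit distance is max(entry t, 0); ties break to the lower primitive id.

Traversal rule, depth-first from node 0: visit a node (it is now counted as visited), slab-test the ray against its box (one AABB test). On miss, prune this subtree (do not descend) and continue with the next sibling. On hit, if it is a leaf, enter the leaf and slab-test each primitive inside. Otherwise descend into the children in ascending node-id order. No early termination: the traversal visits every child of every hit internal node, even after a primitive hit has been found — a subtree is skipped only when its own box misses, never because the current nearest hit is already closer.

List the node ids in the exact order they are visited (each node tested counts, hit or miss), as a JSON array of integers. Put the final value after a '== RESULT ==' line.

Trace the traversal:
N0 x:[27/2,34] y:[79/3,115/3] z:[23,61] -> hit [79/3,34], descend [5, 13]
  N5 x:[49/2,34] y:[28,115/3] z:[23,56] -> hit [28,34], descend [18, 19]
    N18 x:[53/2,34] y:[85/3,115/3] z:[23,39] -> hit [85/3,34], descend [6, 10]
      N6 x:[27,34] y:[85/3,94/3] z:[23,38] -> hit [85/3,94/3], descend [16, 21]
        N16 x:[27,55/2] y:[88/3,94/3] z:[32,38] -> miss, prune
        N21 x:[29,34] y:[85/3,94/3] z:[23,32] -> hit [29,94/3] leaf, test {P11(miss), P17(miss)}
      N10 x:[53/2,31] y:[30,115/3] z:[25,39] -> hit [30,31], descend [4, 7]
        N4 x:[28,31] y:[30,103/3] z:[26,39] -> hit [30,31] leaf, test {P12@t=30, P14(miss)}
        N7 x:[53/2,57/2] y:[112/3,115/3] z:[25,30] -> miss, prune
    N19 x:[49/2,61/2] y:[28,110/3] z:[35,56] -> miss, prune
  N13 x:[27/2,49/2] y:[79/3,113/3] z:[24,61] -> miss, prune

Summary -> nodes [0, 5, 18, 6, 16, 21, 10, 4, 7, 19, 13]; box-tests=11; leaf-entries=2; first=P12

== RESULT ==
[0, 5, 18, 6, 16, 21, 10, 4, 7, 19, 13]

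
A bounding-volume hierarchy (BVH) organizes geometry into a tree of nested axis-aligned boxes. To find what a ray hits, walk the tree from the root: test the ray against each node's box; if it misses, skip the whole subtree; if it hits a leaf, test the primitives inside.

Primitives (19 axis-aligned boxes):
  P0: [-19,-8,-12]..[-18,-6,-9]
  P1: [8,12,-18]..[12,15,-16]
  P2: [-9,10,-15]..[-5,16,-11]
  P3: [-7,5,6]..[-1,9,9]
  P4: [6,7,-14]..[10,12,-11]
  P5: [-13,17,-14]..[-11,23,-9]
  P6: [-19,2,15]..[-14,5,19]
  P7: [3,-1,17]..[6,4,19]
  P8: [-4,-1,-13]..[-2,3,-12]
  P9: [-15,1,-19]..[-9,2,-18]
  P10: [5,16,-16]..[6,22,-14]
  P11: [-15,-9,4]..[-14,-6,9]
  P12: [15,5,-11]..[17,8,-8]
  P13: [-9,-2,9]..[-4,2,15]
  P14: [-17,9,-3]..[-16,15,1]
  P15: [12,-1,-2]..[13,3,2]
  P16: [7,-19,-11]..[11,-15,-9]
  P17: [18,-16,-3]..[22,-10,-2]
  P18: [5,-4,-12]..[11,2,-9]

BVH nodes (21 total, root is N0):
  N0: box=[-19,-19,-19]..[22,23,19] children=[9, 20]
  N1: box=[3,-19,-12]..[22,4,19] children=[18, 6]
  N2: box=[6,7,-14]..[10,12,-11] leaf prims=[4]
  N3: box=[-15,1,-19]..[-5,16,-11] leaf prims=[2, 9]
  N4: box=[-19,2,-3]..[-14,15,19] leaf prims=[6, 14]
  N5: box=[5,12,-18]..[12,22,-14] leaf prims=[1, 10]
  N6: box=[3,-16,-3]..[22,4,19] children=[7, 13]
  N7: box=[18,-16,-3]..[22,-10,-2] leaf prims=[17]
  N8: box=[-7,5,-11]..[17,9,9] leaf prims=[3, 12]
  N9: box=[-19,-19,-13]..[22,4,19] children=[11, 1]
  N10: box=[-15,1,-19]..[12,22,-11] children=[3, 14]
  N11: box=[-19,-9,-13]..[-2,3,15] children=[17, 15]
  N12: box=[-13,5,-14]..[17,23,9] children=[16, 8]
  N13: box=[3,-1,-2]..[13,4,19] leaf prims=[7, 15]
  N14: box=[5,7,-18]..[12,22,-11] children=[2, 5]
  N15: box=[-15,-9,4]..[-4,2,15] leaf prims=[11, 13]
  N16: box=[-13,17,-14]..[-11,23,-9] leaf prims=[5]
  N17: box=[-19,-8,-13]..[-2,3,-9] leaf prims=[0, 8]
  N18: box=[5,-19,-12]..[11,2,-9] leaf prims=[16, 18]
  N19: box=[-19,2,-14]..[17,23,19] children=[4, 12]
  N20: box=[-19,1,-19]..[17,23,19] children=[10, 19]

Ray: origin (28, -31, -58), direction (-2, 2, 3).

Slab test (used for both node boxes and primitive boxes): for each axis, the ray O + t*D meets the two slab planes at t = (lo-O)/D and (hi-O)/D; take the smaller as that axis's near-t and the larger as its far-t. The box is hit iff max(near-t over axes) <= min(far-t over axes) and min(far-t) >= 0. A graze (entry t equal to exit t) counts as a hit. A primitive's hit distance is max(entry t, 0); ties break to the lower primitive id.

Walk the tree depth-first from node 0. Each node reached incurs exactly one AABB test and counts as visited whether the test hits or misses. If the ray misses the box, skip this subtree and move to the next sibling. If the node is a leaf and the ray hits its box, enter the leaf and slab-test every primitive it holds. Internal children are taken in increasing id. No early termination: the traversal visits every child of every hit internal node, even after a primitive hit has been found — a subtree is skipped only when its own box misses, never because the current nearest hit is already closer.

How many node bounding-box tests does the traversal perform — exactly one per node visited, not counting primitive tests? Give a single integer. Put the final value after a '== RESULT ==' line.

Trace the traversal:
N0 x:[3,47/2] y:[6,27] z:[13,77/3] -> hit [13,47/2], descend [9, 20]
  N9 x:[3,47/2] y:[6,35/2] z:[15,77/3] -> hit [15,35/2], descend [1, 11]
    N1 x:[3,25/2] y:[6,35/2] z:[46/3,77/3] -> miss, prune
    N11 x:[15,47/2] y:[11,17] z:[15,73/3] -> hit [15,17], descend [15, 17]
      N15 x:[16,43/2] y:[11,33/2] z:[62/3,73/3] -> miss, prune
      N17 x:[15,47/2] y:[23/2,17] z:[15,49/3] -> hit [15,49/3] leaf, test {P0(miss), P8@t=15}
  N20 x:[11/2,47/2] y:[16,27] z:[13,77/3] -> hit [16,47/2], descend [10, 19]
    N10 x:[8,43/2] y:[16,53/2] z:[13,47/3] -> miss, prune
    N19 x:[11/2,47/2] y:[33/2,27] z:[44/3,77/3] -> hit [33/2,47/2], descend [4, 12]
      N4 x:[21,47/2] y:[33/2,23] z:[55/3,77/3] -> hit [21,23] leaf, test {P6(miss), P14(miss)}
      N12 x:[11/2,41/2] y:[18,27] z:[44/3,67/3] -> hit [18,41/2], descend [8, 16]
        N8 x:[11/2,35/2] y:[18,20] z:[47/3,67/3] -> miss, prune
        N16 x:[39/2,41/2] y:[24,27] z:[44/3,49/3] -> miss, prune

order=[0, 9, 1, 11, 15, 17, 20, 10, 19, 4, 12, 8, 16]  |boxes|=13  |leaves|=2  hit=P8

== RESULT ==
13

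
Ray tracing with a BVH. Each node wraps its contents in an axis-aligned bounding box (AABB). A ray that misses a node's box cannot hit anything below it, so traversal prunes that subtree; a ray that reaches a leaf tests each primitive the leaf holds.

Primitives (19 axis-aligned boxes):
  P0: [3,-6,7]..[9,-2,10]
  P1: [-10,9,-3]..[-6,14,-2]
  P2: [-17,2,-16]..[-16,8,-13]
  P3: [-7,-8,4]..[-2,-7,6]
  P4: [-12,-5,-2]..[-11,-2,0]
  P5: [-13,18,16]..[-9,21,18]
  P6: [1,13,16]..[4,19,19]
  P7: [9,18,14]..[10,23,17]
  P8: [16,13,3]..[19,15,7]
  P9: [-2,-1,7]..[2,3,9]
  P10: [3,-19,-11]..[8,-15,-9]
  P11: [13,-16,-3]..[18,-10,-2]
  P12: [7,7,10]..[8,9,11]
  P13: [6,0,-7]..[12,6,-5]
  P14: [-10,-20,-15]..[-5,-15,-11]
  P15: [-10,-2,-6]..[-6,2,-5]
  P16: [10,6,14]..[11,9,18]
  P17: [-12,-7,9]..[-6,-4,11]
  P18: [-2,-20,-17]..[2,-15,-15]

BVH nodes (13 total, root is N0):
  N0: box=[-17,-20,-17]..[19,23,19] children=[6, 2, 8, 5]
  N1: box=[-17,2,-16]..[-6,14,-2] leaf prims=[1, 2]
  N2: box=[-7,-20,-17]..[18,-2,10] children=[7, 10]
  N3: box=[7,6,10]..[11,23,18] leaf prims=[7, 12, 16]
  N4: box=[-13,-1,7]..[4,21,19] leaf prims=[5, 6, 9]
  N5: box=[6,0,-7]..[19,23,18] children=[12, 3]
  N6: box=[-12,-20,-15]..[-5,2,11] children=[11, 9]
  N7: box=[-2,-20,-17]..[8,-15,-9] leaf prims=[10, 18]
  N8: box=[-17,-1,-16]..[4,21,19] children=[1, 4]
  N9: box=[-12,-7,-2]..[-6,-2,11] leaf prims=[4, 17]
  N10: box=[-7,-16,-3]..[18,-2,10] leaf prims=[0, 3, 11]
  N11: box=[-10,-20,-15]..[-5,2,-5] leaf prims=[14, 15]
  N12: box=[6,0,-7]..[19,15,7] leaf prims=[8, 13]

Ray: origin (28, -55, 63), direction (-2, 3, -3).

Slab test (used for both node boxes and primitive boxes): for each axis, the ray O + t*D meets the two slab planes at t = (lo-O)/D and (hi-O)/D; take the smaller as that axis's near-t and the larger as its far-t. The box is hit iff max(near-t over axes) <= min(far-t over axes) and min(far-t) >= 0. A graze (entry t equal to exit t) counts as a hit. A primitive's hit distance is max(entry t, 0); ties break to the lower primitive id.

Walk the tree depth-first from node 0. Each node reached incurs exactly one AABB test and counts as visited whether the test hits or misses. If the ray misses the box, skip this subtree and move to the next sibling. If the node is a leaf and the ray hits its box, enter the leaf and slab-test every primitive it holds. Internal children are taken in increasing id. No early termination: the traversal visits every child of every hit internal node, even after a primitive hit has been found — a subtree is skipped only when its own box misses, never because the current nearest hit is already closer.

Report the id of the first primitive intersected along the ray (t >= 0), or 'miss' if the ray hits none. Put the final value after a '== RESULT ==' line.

Trace the traversal:
N0 x:[9/2,45/2] y:[35/3,26] z:[44/3,80/3] -> hit [44/3,45/2], descend [2, 5, 6, 8]
  N2 x:[5,35/2] y:[35/3,53/3] z:[53/3,80/3] -> miss, prune
  N5 x:[9/2,11] y:[55/3,26] z:[15,70/3] -> miss, prune
  N6 x:[33/2,20] y:[35/3,19] z:[52/3,26] -> hit [52/3,19], descend [9, 11]
    N9 x:[17,20] y:[16,53/3] z:[52/3,65/3] -> hit [52/3,53/3] leaf, test {P4(miss), P17(miss)}
    N11 x:[33/2,19] y:[35/3,19] z:[68/3,26] -> miss, prune
  N8 x:[12,45/2] y:[18,76/3] z:[44/3,79/3] -> hit [18,45/2], descend [1, 4]
    N1 x:[17,45/2] y:[19,23] z:[65/3,79/3] -> hit [65/3,45/2] leaf, test {P1(miss), P2(miss)}
    N4 x:[12,41/2] y:[18,76/3] z:[44/3,56/3] -> hit [18,56/3] leaf, test {P5(miss), P6(miss), P9(miss)}

Summary -> nodes [0, 2, 5, 6, 9, 11, 8, 1, 4]; box-tests=9; leaf-entries=3; first=miss

== RESULT ==
miss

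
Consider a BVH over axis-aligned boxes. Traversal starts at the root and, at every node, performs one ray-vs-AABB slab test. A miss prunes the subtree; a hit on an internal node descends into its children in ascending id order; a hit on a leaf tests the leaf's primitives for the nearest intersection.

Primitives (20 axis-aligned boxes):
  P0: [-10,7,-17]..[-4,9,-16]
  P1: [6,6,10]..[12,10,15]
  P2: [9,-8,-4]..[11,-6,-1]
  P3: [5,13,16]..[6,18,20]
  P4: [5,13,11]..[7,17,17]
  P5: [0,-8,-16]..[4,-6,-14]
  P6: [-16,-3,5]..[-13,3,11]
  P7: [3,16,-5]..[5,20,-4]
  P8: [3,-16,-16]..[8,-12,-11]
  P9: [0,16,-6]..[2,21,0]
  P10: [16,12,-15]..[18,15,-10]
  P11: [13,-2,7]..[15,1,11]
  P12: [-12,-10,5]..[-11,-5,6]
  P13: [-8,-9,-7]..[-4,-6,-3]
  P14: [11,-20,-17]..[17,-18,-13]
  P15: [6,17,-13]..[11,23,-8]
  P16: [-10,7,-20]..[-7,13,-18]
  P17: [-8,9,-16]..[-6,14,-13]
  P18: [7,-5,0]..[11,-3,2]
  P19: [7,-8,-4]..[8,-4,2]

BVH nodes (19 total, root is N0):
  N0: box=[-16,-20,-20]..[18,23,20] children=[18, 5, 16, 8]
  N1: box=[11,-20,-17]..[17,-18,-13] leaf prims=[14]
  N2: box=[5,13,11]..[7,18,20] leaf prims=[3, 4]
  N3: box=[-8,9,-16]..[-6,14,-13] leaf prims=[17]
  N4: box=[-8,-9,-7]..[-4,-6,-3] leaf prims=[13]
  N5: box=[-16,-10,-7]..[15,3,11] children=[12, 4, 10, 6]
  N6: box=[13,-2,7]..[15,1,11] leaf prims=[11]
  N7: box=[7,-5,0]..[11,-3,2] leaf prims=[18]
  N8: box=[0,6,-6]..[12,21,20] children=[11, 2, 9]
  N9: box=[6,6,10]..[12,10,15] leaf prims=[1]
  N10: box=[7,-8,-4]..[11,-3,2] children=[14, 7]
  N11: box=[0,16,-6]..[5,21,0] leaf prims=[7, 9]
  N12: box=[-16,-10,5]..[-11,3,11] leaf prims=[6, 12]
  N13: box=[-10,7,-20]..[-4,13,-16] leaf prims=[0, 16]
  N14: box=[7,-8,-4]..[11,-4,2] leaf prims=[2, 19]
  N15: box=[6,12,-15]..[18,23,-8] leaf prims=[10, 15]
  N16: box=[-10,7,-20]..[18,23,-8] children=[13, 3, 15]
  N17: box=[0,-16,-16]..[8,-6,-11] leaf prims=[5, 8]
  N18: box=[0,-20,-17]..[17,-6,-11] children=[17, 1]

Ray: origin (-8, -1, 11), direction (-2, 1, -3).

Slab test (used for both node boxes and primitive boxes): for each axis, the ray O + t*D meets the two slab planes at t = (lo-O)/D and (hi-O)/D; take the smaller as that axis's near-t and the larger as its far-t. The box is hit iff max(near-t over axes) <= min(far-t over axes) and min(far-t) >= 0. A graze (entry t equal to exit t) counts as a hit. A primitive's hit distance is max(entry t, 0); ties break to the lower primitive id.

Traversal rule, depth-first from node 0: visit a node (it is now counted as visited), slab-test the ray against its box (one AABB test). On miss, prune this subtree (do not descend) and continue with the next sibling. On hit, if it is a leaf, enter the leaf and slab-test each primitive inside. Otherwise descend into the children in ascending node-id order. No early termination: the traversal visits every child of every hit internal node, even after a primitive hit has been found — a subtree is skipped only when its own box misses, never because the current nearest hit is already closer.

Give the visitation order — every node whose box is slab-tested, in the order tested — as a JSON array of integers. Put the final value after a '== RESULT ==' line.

Walk:
N0 x:[-13,4] y:[-19,24] z:[-3,31/3] -> hit [-3,4], descend [5, 8, 16, 18]
  N5 x:[-23/2,4] y:[-9,4] z:[0,6] -> hit [0,4], descend [4, 6, 10, 12]
    N4 x:[-2,0] y:[-8,-5] z:[14/3,6] -> miss, prune
    N6 x:[-23/2,-21/2] y:[-1,2] z:[0,4/3] -> miss, prune
    N10 x:[-19/2,-15/2] y:[-7,-2] z:[3,5] -> miss, prune
    N12 x:[3/2,4] y:[-9,4] z:[0,2] -> hit [3/2,2] leaf, test {P6(miss), P12(miss)}
  N8 x:[-10,-4] y:[7,22] z:[-3,17/3] -> miss, prune
  N16 x:[-13,1] y:[8,24] z:[19/3,31/3] -> miss, prune
  N18 x:[-25/2,-4] y:[-19,-5] z:[22/3,28/3] -> miss, prune

order=[0, 5, 4, 6, 10, 12, 8, 16, 18]  |boxes|=9  |leaves|=1  hit=miss

== RESULT ==
[0, 5, 4, 6, 10, 12, 8, 16, 18]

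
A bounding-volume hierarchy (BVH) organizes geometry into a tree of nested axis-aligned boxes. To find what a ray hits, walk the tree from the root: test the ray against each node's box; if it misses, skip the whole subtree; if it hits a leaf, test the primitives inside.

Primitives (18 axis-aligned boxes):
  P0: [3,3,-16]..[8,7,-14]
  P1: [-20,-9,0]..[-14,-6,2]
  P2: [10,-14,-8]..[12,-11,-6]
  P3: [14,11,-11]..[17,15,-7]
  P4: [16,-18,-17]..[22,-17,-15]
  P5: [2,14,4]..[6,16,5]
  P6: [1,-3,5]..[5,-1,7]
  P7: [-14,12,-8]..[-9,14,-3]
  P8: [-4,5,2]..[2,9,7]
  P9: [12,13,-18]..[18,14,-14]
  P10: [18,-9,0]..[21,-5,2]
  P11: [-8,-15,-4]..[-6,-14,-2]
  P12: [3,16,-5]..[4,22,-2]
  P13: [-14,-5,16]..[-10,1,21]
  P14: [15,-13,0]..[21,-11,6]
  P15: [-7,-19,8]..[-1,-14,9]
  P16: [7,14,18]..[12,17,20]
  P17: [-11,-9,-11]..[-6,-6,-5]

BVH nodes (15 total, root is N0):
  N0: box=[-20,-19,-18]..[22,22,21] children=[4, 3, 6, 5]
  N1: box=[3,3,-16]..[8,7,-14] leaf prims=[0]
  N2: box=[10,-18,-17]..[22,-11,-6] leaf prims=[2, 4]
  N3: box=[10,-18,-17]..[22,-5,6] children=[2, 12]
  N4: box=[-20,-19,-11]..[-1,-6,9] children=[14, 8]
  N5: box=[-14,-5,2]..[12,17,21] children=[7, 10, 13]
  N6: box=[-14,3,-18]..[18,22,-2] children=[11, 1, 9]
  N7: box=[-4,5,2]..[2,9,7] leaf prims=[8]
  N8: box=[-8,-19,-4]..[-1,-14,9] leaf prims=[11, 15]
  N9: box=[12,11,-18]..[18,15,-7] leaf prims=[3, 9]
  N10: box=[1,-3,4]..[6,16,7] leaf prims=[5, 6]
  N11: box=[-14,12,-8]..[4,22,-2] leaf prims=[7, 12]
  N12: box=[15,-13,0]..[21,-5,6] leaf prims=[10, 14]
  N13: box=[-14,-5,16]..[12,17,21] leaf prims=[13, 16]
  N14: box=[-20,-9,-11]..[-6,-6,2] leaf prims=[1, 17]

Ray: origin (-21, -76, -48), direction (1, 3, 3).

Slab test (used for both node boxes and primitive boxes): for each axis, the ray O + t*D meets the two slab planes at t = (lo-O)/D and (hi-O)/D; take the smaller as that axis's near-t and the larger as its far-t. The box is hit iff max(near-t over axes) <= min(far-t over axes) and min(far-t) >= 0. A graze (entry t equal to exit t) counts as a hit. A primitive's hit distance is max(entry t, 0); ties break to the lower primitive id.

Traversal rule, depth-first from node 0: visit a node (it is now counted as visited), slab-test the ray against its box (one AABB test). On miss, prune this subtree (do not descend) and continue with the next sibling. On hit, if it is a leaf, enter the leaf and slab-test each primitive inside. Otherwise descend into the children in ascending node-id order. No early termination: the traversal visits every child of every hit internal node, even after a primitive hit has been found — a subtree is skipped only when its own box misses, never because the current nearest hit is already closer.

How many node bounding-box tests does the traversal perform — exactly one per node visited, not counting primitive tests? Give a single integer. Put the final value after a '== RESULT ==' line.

Walk:
N0 x:[1,43] y:[19,98/3] z:[10,23] -> hit [19,23], descend [3, 4, 5, 6]
  N3 x:[31,43] y:[58/3,71/3] z:[31/3,18] -> miss, prune
  N4 x:[1,20] y:[19,70/3] z:[37/3,19] -> hit [19,19], descend [8, 14]
    N8 x:[13,20] y:[19,62/3] z:[44/3,19] -> hit [19,19] leaf, test {P11(miss), P15@t=19}
    N14 x:[1,15] y:[67/3,70/3] z:[37/3,50/3] -> miss, prune
  N5 x:[7,33] y:[71/3,31] z:[50/3,23] -> miss, prune
  N6 x:[7,39] y:[79/3,98/3] z:[10,46/3] -> miss, prune

Visited [0, 3, 4, 8, 14, 5, 6]. Tests: 7 box, 1 leaf. Nearest: P15.

== RESULT ==
7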